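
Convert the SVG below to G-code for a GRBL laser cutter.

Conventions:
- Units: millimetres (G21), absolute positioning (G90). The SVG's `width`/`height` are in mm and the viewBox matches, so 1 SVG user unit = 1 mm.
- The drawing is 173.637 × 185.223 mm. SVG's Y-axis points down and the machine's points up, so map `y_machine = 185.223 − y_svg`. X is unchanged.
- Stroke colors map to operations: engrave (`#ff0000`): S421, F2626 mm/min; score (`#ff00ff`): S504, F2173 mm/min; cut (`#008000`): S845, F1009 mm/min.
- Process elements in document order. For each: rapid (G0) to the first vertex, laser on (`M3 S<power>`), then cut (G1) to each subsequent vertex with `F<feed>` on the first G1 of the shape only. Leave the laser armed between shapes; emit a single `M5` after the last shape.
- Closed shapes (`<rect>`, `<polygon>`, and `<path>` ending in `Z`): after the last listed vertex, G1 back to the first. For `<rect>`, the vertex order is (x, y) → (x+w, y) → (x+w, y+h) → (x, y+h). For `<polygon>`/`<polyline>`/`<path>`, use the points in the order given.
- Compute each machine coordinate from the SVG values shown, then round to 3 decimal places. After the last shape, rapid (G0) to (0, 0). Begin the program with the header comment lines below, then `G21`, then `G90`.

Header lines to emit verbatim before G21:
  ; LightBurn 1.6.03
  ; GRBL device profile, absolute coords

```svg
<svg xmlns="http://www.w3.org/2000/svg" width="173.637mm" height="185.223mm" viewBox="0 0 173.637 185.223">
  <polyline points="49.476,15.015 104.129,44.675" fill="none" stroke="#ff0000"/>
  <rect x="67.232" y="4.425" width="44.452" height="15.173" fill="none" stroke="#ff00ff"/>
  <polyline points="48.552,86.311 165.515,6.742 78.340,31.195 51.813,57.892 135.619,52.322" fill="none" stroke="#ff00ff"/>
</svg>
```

viewBox `0 0 173.637 185.223` with mm width/height → 1 unit = 1 mm. Flip: y_m = 185.223 − y_svg.

**Shape 1** — `<polyline>` line segment, stroke `#ff0000` → engrave (S421, F2626). Machine vertices: (49.476,170.208) → (104.129,140.548). Open path.

**Shape 2** — `<rect>` rectangle, stroke `#ff00ff` → score (S504, F2173). Machine vertices: (67.232,180.798) → (111.684,180.798) → (111.684,165.625) → (67.232,165.625) → (67.232,180.798). Closed: final G1 returns to the first vertex.

**Shape 3** — `<polyline>` open polyline, stroke `#ff00ff` → score (S504, F2173). Machine vertices: (48.552,98.912) → (165.515,178.481) → (78.340,154.028) → (51.813,127.331) → (135.619,132.901). Open path.

; LightBurn 1.6.03
; GRBL device profile, absolute coords
G21
G90
G0 X49.476 Y170.208
M3 S421
G1 X104.129 Y140.548 F2626
G0 X67.232 Y180.798
M3 S504
G1 X111.684 Y180.798 F2173
G1 X111.684 Y165.625
G1 X67.232 Y165.625
G1 X67.232 Y180.798
G0 X48.552 Y98.912
M3 S504
G1 X165.515 Y178.481 F2173
G1 X78.340 Y154.028
G1 X51.813 Y127.331
G1 X135.619 Y132.901
M5
G0 X0.000 Y0.000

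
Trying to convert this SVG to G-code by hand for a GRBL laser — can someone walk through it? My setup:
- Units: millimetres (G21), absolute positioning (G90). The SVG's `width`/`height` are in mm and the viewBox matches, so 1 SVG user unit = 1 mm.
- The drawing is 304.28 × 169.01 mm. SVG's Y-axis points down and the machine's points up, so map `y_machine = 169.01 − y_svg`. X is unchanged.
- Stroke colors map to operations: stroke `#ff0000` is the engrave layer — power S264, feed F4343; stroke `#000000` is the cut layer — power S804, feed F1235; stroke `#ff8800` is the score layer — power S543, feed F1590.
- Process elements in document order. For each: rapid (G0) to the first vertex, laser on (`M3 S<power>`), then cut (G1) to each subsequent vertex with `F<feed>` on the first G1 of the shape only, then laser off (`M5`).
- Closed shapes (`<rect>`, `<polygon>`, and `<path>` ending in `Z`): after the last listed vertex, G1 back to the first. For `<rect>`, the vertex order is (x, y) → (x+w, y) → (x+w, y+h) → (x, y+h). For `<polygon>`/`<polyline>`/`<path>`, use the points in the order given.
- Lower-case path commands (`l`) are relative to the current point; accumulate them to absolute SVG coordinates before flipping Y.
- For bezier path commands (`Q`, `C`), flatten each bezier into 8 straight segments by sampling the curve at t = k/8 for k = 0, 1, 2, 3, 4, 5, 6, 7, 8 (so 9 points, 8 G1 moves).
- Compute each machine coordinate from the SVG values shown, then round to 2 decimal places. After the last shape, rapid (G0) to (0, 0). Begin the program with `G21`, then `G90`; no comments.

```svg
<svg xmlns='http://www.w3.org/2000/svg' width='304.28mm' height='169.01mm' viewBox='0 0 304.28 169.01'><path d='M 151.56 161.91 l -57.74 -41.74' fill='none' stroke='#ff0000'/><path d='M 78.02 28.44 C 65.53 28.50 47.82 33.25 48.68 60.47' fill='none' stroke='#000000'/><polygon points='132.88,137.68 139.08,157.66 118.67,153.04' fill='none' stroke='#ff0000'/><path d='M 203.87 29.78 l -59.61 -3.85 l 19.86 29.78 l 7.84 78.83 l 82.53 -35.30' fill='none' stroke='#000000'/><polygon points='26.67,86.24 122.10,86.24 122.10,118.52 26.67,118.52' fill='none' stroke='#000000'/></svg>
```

G21
G90
G0 X151.56 Y7.10
M3 S264
G1 X93.82 Y48.84 F4343
M5
G0 X78.02 Y140.57
M3 S804
G1 X73.14 Y140.29 F1235
G1 X68.05 Y139.37
G1 X63.02 Y137.59
G1 X58.34 Y134.74
G1 X54.29 Y130.62
G1 X51.15 Y125.02
G1 X49.18 Y117.73
G1 X48.68 Y108.54
M5
G0 X132.88 Y31.33
M3 S264
G1 X139.08 Y11.35 F4343
G1 X118.67 Y15.97
G1 X132.88 Y31.33
M5
G0 X203.87 Y139.23
M3 S804
G1 X144.26 Y143.08 F1235
G1 X164.12 Y113.30
G1 X171.96 Y34.47
G1 X254.49 Y69.77
M5
G0 X26.67 Y82.77
M3 S804
G1 X122.10 Y82.77 F1235
G1 X122.10 Y50.49
G1 X26.67 Y50.49
G1 X26.67 Y82.77
M5
G0 X0.00 Y0.00

viewBox `0 0 304.28 169.01` with mm width/height → 1 unit = 1 mm. Flip: y_m = 169.01 − y_svg.

**Shape 1** — `<path>` line segment, stroke `#ff0000` → engrave (S264, F4343). Machine vertices: (151.56,7.10) → (93.82,48.84). Open path.

**Shape 2** — `<path>` cubic bezier, stroke `#000000` → cut (S804, F1235). Control points (SVG): P0=(78.02,28.44), P1=(65.53,28.50), P2=(47.82,33.25), P3=(48.68,60.47); sampled at t=k/8. Machine vertices: (78.02,140.57) → (73.14,140.29) → (68.05,139.37) → (63.02,137.59) → (58.34,134.74) → (54.29,130.62) → (51.15,125.02) → (49.18,117.73) → (48.68,108.54). Open path.

**Shape 3** — `<polygon>` regular polygon, stroke `#ff0000` → engrave (S264, F4343). Machine vertices: (132.88,31.33) → (139.08,11.35) → (118.67,15.97) → (132.88,31.33). Closed: final G1 returns to the first vertex.

**Shape 4** — `<path>` open polyline, stroke `#000000` → cut (S804, F1235). Machine vertices: (203.87,139.23) → (144.26,143.08) → (164.12,113.30) → (171.96,34.47) → (254.49,69.77). Open path.

**Shape 5** — `<polygon>` rectangle, stroke `#000000` → cut (S804, F1235). Machine vertices: (26.67,82.77) → (122.10,82.77) → (122.10,50.49) → (26.67,50.49) → (26.67,82.77). Closed: final G1 returns to the first vertex.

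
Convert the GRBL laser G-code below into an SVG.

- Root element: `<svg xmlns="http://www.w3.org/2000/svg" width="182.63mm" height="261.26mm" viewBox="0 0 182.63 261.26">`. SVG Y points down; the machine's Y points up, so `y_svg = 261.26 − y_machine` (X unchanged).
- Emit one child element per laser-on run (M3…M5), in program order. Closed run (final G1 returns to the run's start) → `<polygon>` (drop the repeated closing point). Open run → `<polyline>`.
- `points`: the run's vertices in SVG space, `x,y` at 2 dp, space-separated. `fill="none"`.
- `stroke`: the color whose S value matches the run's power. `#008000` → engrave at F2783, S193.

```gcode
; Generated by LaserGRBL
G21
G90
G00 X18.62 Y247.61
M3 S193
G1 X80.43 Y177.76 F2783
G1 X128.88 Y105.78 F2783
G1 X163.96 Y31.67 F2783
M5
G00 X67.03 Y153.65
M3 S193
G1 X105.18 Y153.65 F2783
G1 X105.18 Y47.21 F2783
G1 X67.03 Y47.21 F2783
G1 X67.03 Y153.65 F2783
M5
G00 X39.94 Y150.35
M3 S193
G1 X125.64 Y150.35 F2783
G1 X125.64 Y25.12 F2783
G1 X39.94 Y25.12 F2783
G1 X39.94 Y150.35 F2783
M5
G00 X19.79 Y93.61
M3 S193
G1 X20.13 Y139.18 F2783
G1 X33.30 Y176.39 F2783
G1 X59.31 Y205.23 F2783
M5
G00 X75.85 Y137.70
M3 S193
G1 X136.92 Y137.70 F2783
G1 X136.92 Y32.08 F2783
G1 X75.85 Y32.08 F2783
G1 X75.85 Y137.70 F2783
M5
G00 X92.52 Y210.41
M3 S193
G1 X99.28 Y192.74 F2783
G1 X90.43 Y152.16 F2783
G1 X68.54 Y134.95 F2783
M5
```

Each laser-on run becomes one SVG element. Flip Y back into SVG space with y_svg = 261.26 − y_machine. Every run uses S193, so all elements get stroke `#008000` (engrave).

Run 1: The run is open, so emit a `<polyline>` with points (Y-flipped): 18.62,13.65 80.43,83.50 128.88,155.48 163.96,229.59.

Run 2: The run returns to its start, so emit a `<polygon>` with points (Y-flipped): 67.03,107.61 105.18,107.61 105.18,214.05 67.03,214.05.

Run 3: The run returns to its start, so emit a `<polygon>` with points (Y-flipped): 39.94,110.91 125.64,110.91 125.64,236.14 39.94,236.14.

Run 4: The run is open, so emit a `<polyline>` with points (Y-flipped): 19.79,167.65 20.13,122.08 33.30,84.87 59.31,56.03.

Run 5: The run returns to its start, so emit a `<polygon>` with points (Y-flipped): 75.85,123.56 136.92,123.56 136.92,229.18 75.85,229.18.

Run 6: The run is open, so emit a `<polyline>` with points (Y-flipped): 92.52,50.85 99.28,68.52 90.43,109.10 68.54,126.31.

<svg xmlns="http://www.w3.org/2000/svg" width="182.63mm" height="261.26mm" viewBox="0 0 182.63 261.26">
  <polyline points="18.62,13.65 80.43,83.50 128.88,155.48 163.96,229.59" fill="none" stroke="#008000"/>
  <polygon points="67.03,107.61 105.18,107.61 105.18,214.05 67.03,214.05" fill="none" stroke="#008000"/>
  <polygon points="39.94,110.91 125.64,110.91 125.64,236.14 39.94,236.14" fill="none" stroke="#008000"/>
  <polyline points="19.79,167.65 20.13,122.08 33.30,84.87 59.31,56.03" fill="none" stroke="#008000"/>
  <polygon points="75.85,123.56 136.92,123.56 136.92,229.18 75.85,229.18" fill="none" stroke="#008000"/>
  <polyline points="92.52,50.85 99.28,68.52 90.43,109.10 68.54,126.31" fill="none" stroke="#008000"/>
</svg>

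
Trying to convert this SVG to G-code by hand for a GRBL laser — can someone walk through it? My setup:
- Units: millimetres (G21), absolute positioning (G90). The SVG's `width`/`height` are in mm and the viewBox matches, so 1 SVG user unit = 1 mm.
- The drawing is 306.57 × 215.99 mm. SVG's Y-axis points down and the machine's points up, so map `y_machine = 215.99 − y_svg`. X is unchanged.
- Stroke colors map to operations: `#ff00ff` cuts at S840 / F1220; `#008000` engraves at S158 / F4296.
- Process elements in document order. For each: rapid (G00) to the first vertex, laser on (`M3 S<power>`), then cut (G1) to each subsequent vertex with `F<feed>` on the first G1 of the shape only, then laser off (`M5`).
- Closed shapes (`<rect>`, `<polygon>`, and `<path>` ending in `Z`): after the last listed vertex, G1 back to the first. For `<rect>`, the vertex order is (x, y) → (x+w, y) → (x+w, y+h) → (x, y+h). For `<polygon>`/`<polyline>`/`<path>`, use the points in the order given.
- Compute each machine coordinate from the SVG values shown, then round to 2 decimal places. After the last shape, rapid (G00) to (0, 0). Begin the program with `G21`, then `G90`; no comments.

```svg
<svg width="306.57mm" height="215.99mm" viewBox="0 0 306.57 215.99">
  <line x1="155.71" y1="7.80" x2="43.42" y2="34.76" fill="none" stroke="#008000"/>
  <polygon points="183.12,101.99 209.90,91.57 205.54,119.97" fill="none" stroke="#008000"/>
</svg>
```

viewBox `0 0 306.57 215.99` with mm width/height → 1 unit = 1 mm. Flip: y_m = 215.99 − y_svg.

**Shape 1** — `<line>` line segment, stroke `#008000` → engrave (S158, F4296). Machine vertices: (155.71,208.19) → (43.42,181.23). Open path.

**Shape 2** — `<polygon>` regular polygon, stroke `#008000` → engrave (S158, F4296). Machine vertices: (183.12,114.00) → (209.90,124.42) → (205.54,96.02) → (183.12,114.00). Closed: final G1 returns to the first vertex.

G21
G90
G00 X155.71 Y208.19
M3 S158
G1 X43.42 Y181.23 F4296
M5
G00 X183.12 Y114.00
M3 S158
G1 X209.90 Y124.42 F4296
G1 X205.54 Y96.02
G1 X183.12 Y114.00
M5
G00 X0.00 Y0.00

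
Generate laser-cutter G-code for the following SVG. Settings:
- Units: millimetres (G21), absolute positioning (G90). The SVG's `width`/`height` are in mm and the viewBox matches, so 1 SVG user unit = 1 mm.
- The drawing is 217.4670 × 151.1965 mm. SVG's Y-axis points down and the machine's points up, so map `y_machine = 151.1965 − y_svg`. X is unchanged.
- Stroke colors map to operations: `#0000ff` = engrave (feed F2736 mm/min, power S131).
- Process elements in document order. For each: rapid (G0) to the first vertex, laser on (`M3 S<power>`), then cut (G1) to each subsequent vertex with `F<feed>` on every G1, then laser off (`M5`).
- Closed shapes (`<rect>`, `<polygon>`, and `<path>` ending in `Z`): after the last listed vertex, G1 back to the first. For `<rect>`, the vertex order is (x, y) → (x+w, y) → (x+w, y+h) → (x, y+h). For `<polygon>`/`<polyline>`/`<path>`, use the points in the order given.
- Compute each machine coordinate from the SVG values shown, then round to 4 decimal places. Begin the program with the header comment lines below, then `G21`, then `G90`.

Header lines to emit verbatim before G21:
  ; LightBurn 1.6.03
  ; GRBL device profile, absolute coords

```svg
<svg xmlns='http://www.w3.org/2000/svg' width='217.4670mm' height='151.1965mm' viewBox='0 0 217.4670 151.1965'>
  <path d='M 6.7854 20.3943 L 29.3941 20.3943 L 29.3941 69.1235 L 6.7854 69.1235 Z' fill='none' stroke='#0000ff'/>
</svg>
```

1 u = 1 mm; y_m = 151.1965 − y.

[1] `<path>` rectangle, #0000ff→engrave S131 F2736: (6.7854,130.8022) → (29.3941,130.8022) → (29.3941,82.0730) → (6.7854,82.0730) → (6.7854,130.8022) (closed)

; LightBurn 1.6.03
; GRBL device profile, absolute coords
G21
G90
G0 X6.7854 Y130.8022
M3 S131
G1 X29.3941 Y130.8022 F2736
G1 X29.3941 Y82.0730 F2736
G1 X6.7854 Y82.0730 F2736
G1 X6.7854 Y130.8022 F2736
M5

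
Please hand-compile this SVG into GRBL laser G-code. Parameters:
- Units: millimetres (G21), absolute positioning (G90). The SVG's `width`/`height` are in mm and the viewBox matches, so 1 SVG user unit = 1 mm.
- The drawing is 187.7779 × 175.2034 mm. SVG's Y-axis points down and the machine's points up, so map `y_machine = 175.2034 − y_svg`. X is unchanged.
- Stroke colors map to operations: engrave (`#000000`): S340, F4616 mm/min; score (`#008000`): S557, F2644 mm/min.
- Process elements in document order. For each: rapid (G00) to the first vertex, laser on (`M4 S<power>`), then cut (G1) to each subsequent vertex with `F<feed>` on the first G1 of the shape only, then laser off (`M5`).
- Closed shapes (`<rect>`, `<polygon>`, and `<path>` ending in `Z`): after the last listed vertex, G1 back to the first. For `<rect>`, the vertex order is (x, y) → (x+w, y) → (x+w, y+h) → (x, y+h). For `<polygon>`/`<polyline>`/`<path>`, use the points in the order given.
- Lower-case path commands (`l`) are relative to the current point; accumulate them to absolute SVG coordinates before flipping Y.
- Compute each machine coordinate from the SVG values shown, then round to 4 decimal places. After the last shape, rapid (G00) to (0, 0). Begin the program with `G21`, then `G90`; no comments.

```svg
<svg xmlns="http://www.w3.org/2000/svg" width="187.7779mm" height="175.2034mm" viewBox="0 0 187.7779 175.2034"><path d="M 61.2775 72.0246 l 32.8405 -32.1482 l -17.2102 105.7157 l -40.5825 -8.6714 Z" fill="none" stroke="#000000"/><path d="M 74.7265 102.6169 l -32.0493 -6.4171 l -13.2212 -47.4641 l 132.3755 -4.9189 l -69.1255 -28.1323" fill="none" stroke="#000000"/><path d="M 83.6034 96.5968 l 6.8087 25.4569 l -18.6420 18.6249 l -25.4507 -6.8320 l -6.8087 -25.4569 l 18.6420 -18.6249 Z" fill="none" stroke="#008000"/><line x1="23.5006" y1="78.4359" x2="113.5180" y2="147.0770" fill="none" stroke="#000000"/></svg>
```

G21
G90
G00 X61.2775 Y103.1788
M4 S340
G1 X94.1180 Y135.3270 F4616
G1 X76.9078 Y29.6113
G1 X36.3253 Y38.2827
G1 X61.2775 Y103.1788
M5
G00 X74.7265 Y72.5865
M4 S340
G1 X42.6772 Y79.0036 F4616
G1 X29.4560 Y126.4677
G1 X161.8315 Y131.3866
G1 X92.7060 Y159.5189
M5
G00 X83.6034 Y78.6066
M4 S557
G1 X90.4121 Y53.1497 F2644
G1 X71.7701 Y34.5248
G1 X46.3194 Y41.3568
G1 X39.5107 Y66.8137
G1 X58.1527 Y85.4386
G1 X83.6034 Y78.6066
M5
G00 X23.5006 Y96.7675
M4 S340
G1 X113.5180 Y28.1264 F4616
M5
G00 X0.0000 Y0.0000

Since the viewBox matches the mm dimensions, user units are millimetres directly. The only transform is the Y-flip y_m = 175.2034 − y_svg.

Shape 1 is a closed polygon drawn with `<path>`. Its stroke #000000 means engrave at S340, F4616. After flipping Y the toolpath is (61.2775,103.1788) → (94.1180,135.3270) → (76.9078,29.6113) → (36.3253,38.2827) → (61.2775,103.1788), returning to the start.

Shape 2 is a open polyline drawn with `<path>`. Its stroke #000000 means engrave at S340, F4616. After flipping Y the toolpath is (74.7265,72.5865) → (42.6772,79.0036) → (29.4560,126.4677) → (161.8315,131.3866) → (92.7060,159.5189).

Shape 3 is a regular polygon drawn with `<path>`. Its stroke #008000 means score at S557, F2644. After flipping Y the toolpath is (83.6034,78.6066) → (90.4121,53.1497) → (71.7701,34.5248) → (46.3194,41.3568) → (39.5107,66.8137) → (58.1527,85.4386) → (83.6034,78.6066), returning to the start.

Shape 4 is a line segment drawn with `<line>`. Its stroke #000000 means engrave at S340, F4616. After flipping Y the toolpath is (23.5006,96.7675) → (113.5180,28.1264).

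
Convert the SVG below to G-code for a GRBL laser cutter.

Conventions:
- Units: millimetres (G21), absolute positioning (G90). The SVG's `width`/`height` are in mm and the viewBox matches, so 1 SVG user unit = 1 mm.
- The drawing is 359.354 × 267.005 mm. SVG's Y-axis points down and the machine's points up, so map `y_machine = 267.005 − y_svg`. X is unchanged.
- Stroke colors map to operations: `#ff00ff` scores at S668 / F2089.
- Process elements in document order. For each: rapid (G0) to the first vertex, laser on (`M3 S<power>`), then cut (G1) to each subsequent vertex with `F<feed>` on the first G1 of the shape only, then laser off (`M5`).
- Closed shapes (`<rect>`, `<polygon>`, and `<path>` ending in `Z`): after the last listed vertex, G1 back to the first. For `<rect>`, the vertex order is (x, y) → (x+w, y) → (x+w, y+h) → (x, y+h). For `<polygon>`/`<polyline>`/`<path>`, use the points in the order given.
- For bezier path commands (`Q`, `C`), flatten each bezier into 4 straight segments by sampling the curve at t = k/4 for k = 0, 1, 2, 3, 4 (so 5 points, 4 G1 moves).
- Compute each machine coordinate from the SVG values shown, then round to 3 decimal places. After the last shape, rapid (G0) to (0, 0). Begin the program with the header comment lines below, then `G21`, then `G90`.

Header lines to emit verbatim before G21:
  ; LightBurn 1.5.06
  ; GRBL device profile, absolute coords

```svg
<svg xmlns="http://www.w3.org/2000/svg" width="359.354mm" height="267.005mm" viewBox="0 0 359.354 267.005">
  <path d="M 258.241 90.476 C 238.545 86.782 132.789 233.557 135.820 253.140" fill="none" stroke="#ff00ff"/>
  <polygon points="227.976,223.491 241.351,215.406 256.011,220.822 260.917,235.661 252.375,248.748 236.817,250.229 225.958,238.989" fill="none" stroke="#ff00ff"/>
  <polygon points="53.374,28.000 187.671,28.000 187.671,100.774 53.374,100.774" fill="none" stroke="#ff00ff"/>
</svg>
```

viewBox `0 0 359.354 267.005` with mm width/height → 1 unit = 1 mm. Flip: y_m = 267.005 − y_svg.

**Shape 1** — `<path>` cubic bezier, stroke `#ff00ff` → score (S668, F2089). Control points (SVG): P0=(258.241,90.476), P1=(238.545,86.782), P2=(132.789,233.557), P3=(135.820,253.140); sampled at t=k/4. Machine vertices: (258.241,176.529) → (230.377,155.425) → (188.508,103.926) → (150.900,48.062) → (135.820,13.865). Open path.

**Shape 2** — `<polygon>` regular polygon, stroke `#ff00ff` → score (S668, F2089). Machine vertices: (227.976,43.514) → (241.351,51.599) → (256.011,46.183) → (260.917,31.344) → (252.375,18.257) → (236.817,16.776) → (225.958,28.016) → (227.976,43.514). Closed: final G1 returns to the first vertex.

**Shape 3** — `<polygon>` rectangle, stroke `#ff00ff` → score (S668, F2089). Machine vertices: (53.374,239.005) → (187.671,239.005) → (187.671,166.231) → (53.374,166.231) → (53.374,239.005). Closed: final G1 returns to the first vertex.

; LightBurn 1.5.06
; GRBL device profile, absolute coords
G21
G90
G0 X258.241 Y176.529
M3 S668
G1 X230.377 Y155.425 F2089
G1 X188.508 Y103.926
G1 X150.900 Y48.062
G1 X135.820 Y13.865
M5
G0 X227.976 Y43.514
M3 S668
G1 X241.351 Y51.599 F2089
G1 X256.011 Y46.183
G1 X260.917 Y31.344
G1 X252.375 Y18.257
G1 X236.817 Y16.776
G1 X225.958 Y28.016
G1 X227.976 Y43.514
M5
G0 X53.374 Y239.005
M3 S668
G1 X187.671 Y239.005 F2089
G1 X187.671 Y166.231
G1 X53.374 Y166.231
G1 X53.374 Y239.005
M5
G0 X0.000 Y0.000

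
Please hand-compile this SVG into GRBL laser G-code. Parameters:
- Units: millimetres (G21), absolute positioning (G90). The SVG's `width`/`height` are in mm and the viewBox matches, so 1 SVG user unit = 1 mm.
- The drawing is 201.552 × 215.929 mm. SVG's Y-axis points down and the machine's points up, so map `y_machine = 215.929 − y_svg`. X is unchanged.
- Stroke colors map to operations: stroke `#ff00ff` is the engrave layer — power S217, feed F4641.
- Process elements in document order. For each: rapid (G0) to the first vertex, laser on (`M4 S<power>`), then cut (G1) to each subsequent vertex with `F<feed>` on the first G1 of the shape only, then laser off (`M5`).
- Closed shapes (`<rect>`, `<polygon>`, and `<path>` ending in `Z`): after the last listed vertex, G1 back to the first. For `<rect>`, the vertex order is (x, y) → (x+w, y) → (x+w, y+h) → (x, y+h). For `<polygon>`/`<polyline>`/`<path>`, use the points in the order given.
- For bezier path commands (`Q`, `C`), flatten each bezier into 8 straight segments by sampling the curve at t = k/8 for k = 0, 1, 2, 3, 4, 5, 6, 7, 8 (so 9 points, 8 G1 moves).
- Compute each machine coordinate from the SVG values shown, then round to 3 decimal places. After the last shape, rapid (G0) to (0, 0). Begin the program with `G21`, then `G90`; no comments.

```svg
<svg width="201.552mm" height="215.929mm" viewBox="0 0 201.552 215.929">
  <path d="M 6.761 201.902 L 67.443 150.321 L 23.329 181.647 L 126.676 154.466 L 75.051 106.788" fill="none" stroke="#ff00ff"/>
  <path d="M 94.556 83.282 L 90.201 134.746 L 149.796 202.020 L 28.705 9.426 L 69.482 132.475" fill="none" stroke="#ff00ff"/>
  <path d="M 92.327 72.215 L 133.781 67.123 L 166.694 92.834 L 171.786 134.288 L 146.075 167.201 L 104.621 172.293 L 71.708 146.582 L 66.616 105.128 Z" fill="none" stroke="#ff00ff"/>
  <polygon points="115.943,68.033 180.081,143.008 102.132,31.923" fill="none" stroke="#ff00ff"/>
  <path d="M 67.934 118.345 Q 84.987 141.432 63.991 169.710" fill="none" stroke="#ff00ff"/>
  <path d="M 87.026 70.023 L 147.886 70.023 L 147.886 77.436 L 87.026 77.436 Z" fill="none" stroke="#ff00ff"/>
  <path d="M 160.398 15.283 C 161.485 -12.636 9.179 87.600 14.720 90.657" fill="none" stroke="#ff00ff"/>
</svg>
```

Since the viewBox matches the mm dimensions, user units are millimetres directly. The only transform is the Y-flip y_m = 215.929 − y_svg.

Shape 1 is a open polyline drawn with `<path>`. Its stroke #ff00ff means engrave at S217, F4641. After flipping Y the toolpath is (6.761,14.027) → (67.443,65.608) → (23.329,34.282) → (126.676,61.463) → (75.051,109.141).

Shape 2 is a open polyline drawn with `<path>`. Its stroke #ff00ff means engrave at S217, F4641. After flipping Y the toolpath is (94.556,132.647) → (90.201,81.183) → (149.796,13.909) → (28.705,206.503) → (69.482,83.454).

Shape 3 is a regular polygon drawn with `<path>`. Its stroke #ff00ff means engrave at S217, F4641. After flipping Y the toolpath is (92.327,143.714) → (133.781,148.806) → (166.694,123.095) → (171.786,81.641) → (146.075,48.728) → (104.621,43.636) → (71.708,69.347) → (66.616,110.801) → (92.327,143.714), returning to the start.

Shape 4 is a closed polygon drawn with `<polygon>`. Its stroke #ff00ff means engrave at S217, F4641. After flipping Y the toolpath is (115.943,147.896) → (180.081,72.921) → (102.132,184.006) → (115.943,147.896), returning to the start.

Shape 5 is a quadratic bezier drawn with `<path>`. Its stroke #ff00ff means engrave at S217, F4641. After flipping Y the toolpath is (67.934,97.584) → (71.603,91.731) → (74.082,85.716) → (75.373,79.539) → (75.475,73.199) → (74.387,66.698) → (72.111,60.034) → (68.645,53.207) → (63.991,46.219).

Shape 6 is a rectangle drawn with `<path>`. Its stroke #ff00ff means engrave at S217, F4641. After flipping Y the toolpath is (87.026,145.906) → (147.886,145.906) → (147.886,138.493) → (87.026,138.493) → (87.026,145.906), returning to the start.

Shape 7 is a cubic bezier drawn with `<path>`. Its stroke #ff00ff means engrave at S217, F4641. After flipping Y the toolpath is (160.398,200.646) → (154.223,205.548) → (137.315,201.077) → (113.321,189.872) → (85.889,174.575) → (58.665,157.826) → (35.297,142.265) → (19.433,130.534) → (14.720,125.272).

G21
G90
G0 X6.761 Y14.027
M4 S217
G1 X67.443 Y65.608 F4641
G1 X23.329 Y34.282
G1 X126.676 Y61.463
G1 X75.051 Y109.141
M5
G0 X94.556 Y132.647
M4 S217
G1 X90.201 Y81.183 F4641
G1 X149.796 Y13.909
G1 X28.705 Y206.503
G1 X69.482 Y83.454
M5
G0 X92.327 Y143.714
M4 S217
G1 X133.781 Y148.806 F4641
G1 X166.694 Y123.095
G1 X171.786 Y81.641
G1 X146.075 Y48.728
G1 X104.621 Y43.636
G1 X71.708 Y69.347
G1 X66.616 Y110.801
G1 X92.327 Y143.714
M5
G0 X115.943 Y147.896
M4 S217
G1 X180.081 Y72.921 F4641
G1 X102.132 Y184.006
G1 X115.943 Y147.896
M5
G0 X67.934 Y97.584
M4 S217
G1 X71.603 Y91.731 F4641
G1 X74.082 Y85.716
G1 X75.373 Y79.539
G1 X75.475 Y73.199
G1 X74.387 Y66.698
G1 X72.111 Y60.034
G1 X68.645 Y53.207
G1 X63.991 Y46.219
M5
G0 X87.026 Y145.906
M4 S217
G1 X147.886 Y145.906 F4641
G1 X147.886 Y138.493
G1 X87.026 Y138.493
G1 X87.026 Y145.906
M5
G0 X160.398 Y200.646
M4 S217
G1 X154.223 Y205.548 F4641
G1 X137.315 Y201.077
G1 X113.321 Y189.872
G1 X85.889 Y174.575
G1 X58.665 Y157.826
G1 X35.297 Y142.265
G1 X19.433 Y130.534
G1 X14.720 Y125.272
M5
G0 X0.000 Y0.000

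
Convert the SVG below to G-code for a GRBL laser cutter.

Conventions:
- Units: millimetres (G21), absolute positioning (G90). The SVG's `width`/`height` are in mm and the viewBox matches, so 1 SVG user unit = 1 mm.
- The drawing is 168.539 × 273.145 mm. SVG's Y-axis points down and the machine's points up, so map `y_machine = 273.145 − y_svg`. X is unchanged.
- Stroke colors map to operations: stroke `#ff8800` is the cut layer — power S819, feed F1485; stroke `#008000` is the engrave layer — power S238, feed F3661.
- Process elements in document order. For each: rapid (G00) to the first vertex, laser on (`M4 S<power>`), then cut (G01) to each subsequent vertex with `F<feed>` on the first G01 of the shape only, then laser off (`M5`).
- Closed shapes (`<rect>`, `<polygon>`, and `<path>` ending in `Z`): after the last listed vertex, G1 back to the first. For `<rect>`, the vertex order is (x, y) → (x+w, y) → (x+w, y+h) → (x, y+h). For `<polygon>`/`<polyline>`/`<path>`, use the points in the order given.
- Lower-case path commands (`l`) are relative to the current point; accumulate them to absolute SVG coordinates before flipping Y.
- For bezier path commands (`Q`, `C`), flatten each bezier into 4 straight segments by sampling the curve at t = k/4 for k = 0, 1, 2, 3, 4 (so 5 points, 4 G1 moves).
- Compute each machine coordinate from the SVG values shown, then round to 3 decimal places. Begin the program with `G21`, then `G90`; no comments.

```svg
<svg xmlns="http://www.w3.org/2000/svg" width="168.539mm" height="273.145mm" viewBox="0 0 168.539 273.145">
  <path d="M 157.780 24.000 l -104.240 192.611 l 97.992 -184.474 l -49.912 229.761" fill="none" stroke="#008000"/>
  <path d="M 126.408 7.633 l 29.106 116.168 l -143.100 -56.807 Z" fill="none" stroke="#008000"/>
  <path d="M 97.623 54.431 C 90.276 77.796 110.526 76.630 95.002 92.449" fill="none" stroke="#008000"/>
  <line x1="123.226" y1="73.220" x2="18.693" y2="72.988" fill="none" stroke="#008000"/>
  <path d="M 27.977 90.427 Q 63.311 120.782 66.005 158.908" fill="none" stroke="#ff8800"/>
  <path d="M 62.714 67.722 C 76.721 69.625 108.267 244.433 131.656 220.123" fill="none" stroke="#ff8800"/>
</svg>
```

G21
G90
G00 X157.780 Y249.145
M4 S238
G01 X53.540 Y56.534 F3661
G01 X151.532 Y241.008
G01 X101.620 Y11.247
M5
G00 X126.408 Y265.512
M4 S238
G01 X155.514 Y149.344 F3661
G01 X12.414 Y206.151
G01 X126.408 Y265.512
M5
G00 X97.623 Y218.714
M4 S238
G01 X96.297 Y205.141 F3661
G01 X99.379 Y196.875
G01 X100.928 Y190.024
G01 X95.002 Y180.696
M5
G00 X123.226 Y199.925
M4 S238
G01 X18.693 Y200.157 F3661
M5
G00 X27.977 Y182.718
M4 S819
G01 X43.604 Y167.055 F1485
G01 X55.151 Y150.420
G01 X62.618 Y132.814
G01 X66.005 Y114.237
M5
G00 X62.714 Y205.423
M4 S819
G01 X76.106 Y177.389 F1485
G01 X93.667 Y119.393
G01 X112.986 Y66.311
G01 X131.656 Y53.022
M5

viewBox `0 0 168.539 273.145` with mm width/height → 1 unit = 1 mm. Flip: y_m = 273.145 − y_svg.

**Shape 1** — `<path>` open polyline, stroke `#008000` → engrave (S238, F3661). Machine vertices: (157.780,249.145) → (53.540,56.534) → (151.532,241.008) → (101.620,11.247). Open path.

**Shape 2** — `<path>` closed polygon, stroke `#008000` → engrave (S238, F3661). Machine vertices: (126.408,265.512) → (155.514,149.344) → (12.414,206.151) → (126.408,265.512). Closed: final G1 returns to the first vertex.

**Shape 3** — `<path>` cubic bezier, stroke `#008000` → engrave (S238, F3661). Control points (SVG): P0=(97.623,54.431), P1=(90.276,77.796), P2=(110.526,76.630), P3=(95.002,92.449); sampled at t=k/4. Machine vertices: (97.623,218.714) → (96.297,205.141) → (99.379,196.875) → (100.928,190.024) → (95.002,180.696). Open path.

**Shape 4** — `<line>` line segment, stroke `#008000` → engrave (S238, F3661). Machine vertices: (123.226,199.925) → (18.693,200.157). Open path.

**Shape 5** — `<path>` quadratic bezier, stroke `#ff8800` → cut (S819, F1485). Control points (SVG): P0=(27.977,90.427), P1=(63.311,120.782), P2=(66.005,158.908); sampled at t=k/4. Machine vertices: (27.977,182.718) → (43.604,167.055) → (55.151,150.420) → (62.618,132.814) → (66.005,114.237). Open path.

**Shape 6** — `<path>` cubic bezier, stroke `#ff8800` → cut (S819, F1485). Control points (SVG): P0=(62.714,67.722), P1=(76.721,69.625), P2=(108.267,244.433), P3=(131.656,220.123); sampled at t=k/4. Machine vertices: (62.714,205.423) → (76.106,177.389) → (93.667,119.393) → (112.986,66.311) → (131.656,53.022). Open path.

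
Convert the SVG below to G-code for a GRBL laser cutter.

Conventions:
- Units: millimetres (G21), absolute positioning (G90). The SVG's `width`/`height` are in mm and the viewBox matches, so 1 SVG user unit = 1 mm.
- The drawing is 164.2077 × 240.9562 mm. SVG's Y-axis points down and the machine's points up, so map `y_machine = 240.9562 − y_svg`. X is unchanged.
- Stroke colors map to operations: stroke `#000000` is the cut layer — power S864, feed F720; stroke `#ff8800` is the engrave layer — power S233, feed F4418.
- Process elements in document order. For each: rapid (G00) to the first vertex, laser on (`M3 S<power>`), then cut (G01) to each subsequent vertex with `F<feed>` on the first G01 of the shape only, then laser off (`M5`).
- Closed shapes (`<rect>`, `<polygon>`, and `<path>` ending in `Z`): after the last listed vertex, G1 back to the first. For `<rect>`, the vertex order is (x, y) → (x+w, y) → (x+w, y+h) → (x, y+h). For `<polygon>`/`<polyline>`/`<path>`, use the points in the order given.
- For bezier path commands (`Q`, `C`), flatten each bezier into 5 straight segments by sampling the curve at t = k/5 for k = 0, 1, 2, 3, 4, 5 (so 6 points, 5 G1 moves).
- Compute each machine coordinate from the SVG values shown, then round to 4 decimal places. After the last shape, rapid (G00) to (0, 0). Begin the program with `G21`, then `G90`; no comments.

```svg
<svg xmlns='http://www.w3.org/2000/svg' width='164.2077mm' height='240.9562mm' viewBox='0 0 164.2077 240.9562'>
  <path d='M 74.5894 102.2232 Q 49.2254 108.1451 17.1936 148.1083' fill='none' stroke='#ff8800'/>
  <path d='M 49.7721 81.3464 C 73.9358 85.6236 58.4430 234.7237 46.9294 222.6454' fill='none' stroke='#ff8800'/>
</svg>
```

1 u = 1 mm; y_m = 240.9562 − y.

[1] `<path>` quadratic bezier, #ff8800→engrave S233 F4418: (74.5894,138.7330) → (64.1771,135.0026) → (53.2314,128.5489) → (41.7522,119.3719) → (29.7396,107.4715) → (17.1936,92.8479)

[2] `<path>` cubic bezier, #ff8800→engrave S233 F4418: (49.7721,159.6098) → (59.8606,142.1127) → (62.5261,104.5463) → (59.8631,61.5984) → (53.9660,27.9572) → (46.9294,18.3108)

G21
G90
G00 X74.5894 Y138.7330
M3 S233
G01 X64.1771 Y135.0026 F4418
G01 X53.2314 Y128.5489
G01 X41.7522 Y119.3719
G01 X29.7396 Y107.4715
G01 X17.1936 Y92.8479
M5
G00 X49.7721 Y159.6098
M3 S233
G01 X59.8606 Y142.1127 F4418
G01 X62.5261 Y104.5463
G01 X59.8631 Y61.5984
G01 X53.9660 Y27.9572
G01 X46.9294 Y18.3108
M5
G00 X0.0000 Y0.0000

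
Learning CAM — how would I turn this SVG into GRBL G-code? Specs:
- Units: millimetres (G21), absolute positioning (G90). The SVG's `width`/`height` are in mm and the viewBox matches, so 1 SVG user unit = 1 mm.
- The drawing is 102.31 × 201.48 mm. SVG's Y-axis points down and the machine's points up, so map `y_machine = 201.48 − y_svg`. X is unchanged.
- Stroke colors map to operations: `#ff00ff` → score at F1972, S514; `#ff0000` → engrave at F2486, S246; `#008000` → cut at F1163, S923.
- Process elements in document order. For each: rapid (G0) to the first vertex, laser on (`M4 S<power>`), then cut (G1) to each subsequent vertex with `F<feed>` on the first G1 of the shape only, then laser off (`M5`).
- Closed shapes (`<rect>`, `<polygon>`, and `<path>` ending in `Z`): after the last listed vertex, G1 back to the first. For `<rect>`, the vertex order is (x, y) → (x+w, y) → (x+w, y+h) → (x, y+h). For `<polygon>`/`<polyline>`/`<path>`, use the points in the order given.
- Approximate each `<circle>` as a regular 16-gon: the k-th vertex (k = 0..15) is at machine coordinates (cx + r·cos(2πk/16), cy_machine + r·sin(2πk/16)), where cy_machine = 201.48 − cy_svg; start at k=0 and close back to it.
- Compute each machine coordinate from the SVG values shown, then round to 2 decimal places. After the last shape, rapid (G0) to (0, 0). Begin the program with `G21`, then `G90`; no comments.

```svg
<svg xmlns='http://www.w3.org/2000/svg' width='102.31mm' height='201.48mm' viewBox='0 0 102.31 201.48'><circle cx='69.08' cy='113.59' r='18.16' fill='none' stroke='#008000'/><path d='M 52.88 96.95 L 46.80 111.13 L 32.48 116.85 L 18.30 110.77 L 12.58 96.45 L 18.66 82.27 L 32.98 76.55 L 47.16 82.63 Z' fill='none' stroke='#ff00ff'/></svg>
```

viewBox `0 0 102.31 201.48` with mm width/height → 1 unit = 1 mm. Flip: y_m = 201.48 − y_svg.

**Shape 1** — `<circle>` circle, stroke `#008000` → cut (S923, F1163). Machine vertices: (87.24,87.89) → (85.86,94.84) → (81.92,100.73) → (76.03,104.67) → (69.08,106.05) → (62.13,104.67) → (56.24,100.73) → (52.30,94.84) → (50.92,87.89) → (52.30,80.94) → (56.24,75.05) → (62.13,71.11) → (69.08,69.73) → (76.03,71.11) → (81.92,75.05) → (85.86,80.94) → (87.24,87.89). Closed: final G1 returns to the first vertex.

**Shape 2** — `<path>` regular polygon, stroke `#ff00ff` → score (S514, F1972). Machine vertices: (52.88,104.53) → (46.80,90.35) → (32.48,84.63) → (18.30,90.71) → (12.58,105.03) → (18.66,119.21) → (32.98,124.93) → (47.16,118.85) → (52.88,104.53). Closed: final G1 returns to the first vertex.

G21
G90
G0 X87.24 Y87.89
M4 S923
G1 X85.86 Y94.84 F1163
G1 X81.92 Y100.73
G1 X76.03 Y104.67
G1 X69.08 Y106.05
G1 X62.13 Y104.67
G1 X56.24 Y100.73
G1 X52.30 Y94.84
G1 X50.92 Y87.89
G1 X52.30 Y80.94
G1 X56.24 Y75.05
G1 X62.13 Y71.11
G1 X69.08 Y69.73
G1 X76.03 Y71.11
G1 X81.92 Y75.05
G1 X85.86 Y80.94
G1 X87.24 Y87.89
M5
G0 X52.88 Y104.53
M4 S514
G1 X46.80 Y90.35 F1972
G1 X32.48 Y84.63
G1 X18.30 Y90.71
G1 X12.58 Y105.03
G1 X18.66 Y119.21
G1 X32.98 Y124.93
G1 X47.16 Y118.85
G1 X52.88 Y104.53
M5
G0 X0.00 Y0.00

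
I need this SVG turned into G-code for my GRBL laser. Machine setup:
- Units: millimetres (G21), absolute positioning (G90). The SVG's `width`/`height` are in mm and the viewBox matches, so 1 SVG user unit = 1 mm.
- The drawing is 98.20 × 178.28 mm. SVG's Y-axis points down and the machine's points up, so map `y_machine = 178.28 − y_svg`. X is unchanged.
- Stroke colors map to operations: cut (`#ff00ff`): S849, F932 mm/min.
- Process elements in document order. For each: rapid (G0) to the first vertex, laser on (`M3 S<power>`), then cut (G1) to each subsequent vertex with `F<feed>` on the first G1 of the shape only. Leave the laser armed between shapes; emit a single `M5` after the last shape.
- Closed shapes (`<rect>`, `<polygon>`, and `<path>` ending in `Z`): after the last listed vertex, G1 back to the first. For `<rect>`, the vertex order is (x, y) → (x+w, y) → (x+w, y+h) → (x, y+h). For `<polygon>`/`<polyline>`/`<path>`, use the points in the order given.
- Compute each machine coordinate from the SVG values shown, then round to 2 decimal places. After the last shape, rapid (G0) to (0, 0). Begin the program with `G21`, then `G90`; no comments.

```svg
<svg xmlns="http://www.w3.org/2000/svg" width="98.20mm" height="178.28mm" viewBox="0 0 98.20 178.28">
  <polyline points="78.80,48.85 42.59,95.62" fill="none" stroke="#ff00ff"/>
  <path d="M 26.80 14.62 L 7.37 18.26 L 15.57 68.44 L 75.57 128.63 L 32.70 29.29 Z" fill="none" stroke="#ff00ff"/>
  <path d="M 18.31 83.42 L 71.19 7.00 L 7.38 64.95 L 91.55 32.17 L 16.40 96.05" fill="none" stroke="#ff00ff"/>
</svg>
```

Since the viewBox matches the mm dimensions, user units are millimetres directly. The only transform is the Y-flip y_m = 178.28 − y_svg.

Shape 1 is a line segment drawn with `<polyline>`. Its stroke #ff00ff means cut at S849, F932. After flipping Y the toolpath is (78.80,129.43) → (42.59,82.66).

Shape 2 is a closed polygon drawn with `<path>`. Its stroke #ff00ff means cut at S849, F932. After flipping Y the toolpath is (26.80,163.66) → (7.37,160.02) → (15.57,109.84) → (75.57,49.65) → (32.70,148.99) → (26.80,163.66), returning to the start.

Shape 3 is a open polyline drawn with `<path>`. Its stroke #ff00ff means cut at S849, F932. After flipping Y the toolpath is (18.31,94.86) → (71.19,171.28) → (7.38,113.33) → (91.55,146.11) → (16.40,82.23).

G21
G90
G0 X78.80 Y129.43
M3 S849
G1 X42.59 Y82.66 F932
G0 X26.80 Y163.66
M3 S849
G1 X7.37 Y160.02 F932
G1 X15.57 Y109.84
G1 X75.57 Y49.65
G1 X32.70 Y148.99
G1 X26.80 Y163.66
G0 X18.31 Y94.86
M3 S849
G1 X71.19 Y171.28 F932
G1 X7.38 Y113.33
G1 X91.55 Y146.11
G1 X16.40 Y82.23
M5
G0 X0.00 Y0.00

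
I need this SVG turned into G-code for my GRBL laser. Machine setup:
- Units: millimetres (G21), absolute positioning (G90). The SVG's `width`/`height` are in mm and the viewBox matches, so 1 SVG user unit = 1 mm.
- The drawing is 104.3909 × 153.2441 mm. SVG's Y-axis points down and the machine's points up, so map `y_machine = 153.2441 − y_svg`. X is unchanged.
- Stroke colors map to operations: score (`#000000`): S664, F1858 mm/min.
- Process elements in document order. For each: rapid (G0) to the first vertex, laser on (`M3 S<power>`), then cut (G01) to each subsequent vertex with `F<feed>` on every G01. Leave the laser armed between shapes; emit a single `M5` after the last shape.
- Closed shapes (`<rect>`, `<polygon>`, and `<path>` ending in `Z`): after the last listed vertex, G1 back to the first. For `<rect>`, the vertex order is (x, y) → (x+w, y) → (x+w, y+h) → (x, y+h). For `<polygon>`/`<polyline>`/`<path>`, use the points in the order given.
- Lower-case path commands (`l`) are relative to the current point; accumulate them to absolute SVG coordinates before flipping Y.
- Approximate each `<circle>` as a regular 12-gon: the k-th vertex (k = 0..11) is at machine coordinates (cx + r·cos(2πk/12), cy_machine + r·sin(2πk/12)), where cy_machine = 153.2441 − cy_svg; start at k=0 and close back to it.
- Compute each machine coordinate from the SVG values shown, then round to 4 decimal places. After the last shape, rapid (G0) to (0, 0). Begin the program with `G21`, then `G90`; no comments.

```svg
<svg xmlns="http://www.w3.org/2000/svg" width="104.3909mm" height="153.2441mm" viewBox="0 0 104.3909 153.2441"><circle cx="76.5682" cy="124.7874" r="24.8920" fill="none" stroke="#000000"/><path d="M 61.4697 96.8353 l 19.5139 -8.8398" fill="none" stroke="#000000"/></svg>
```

viewBox `0 0 104.3909 153.2441` with mm width/height → 1 unit = 1 mm. Flip: y_m = 153.2441 − y_svg.

**Shape 1** — `<circle>` circle, stroke `#000000` → score (S664, F1858). Machine vertices: (101.4602,28.4567) → (98.1253,40.9027) → (89.0142,50.0138) → (76.5682,53.3487) → (64.1222,50.0138) → (55.0111,40.9027) → (51.6762,28.4567) → (55.0111,16.0107) → (64.1222,6.8996) → (76.5682,3.5647) → (89.0142,6.8996) → (98.1253,16.0107) → (101.4602,28.4567). Closed: final G1 returns to the first vertex.

**Shape 2** — `<path>` line segment, stroke `#000000` → score (S664, F1858). Machine vertices: (61.4697,56.4088) → (80.9836,65.2486). Open path.

G21
G90
G0 X101.4602 Y28.4567
M3 S664
G01 X98.1253 Y40.9027 F1858
G01 X89.0142 Y50.0138 F1858
G01 X76.5682 Y53.3487 F1858
G01 X64.1222 Y50.0138 F1858
G01 X55.0111 Y40.9027 F1858
G01 X51.6762 Y28.4567 F1858
G01 X55.0111 Y16.0107 F1858
G01 X64.1222 Y6.8996 F1858
G01 X76.5682 Y3.5647 F1858
G01 X89.0142 Y6.8996 F1858
G01 X98.1253 Y16.0107 F1858
G01 X101.4602 Y28.4567 F1858
G0 X61.4697 Y56.4088
M3 S664
G01 X80.9836 Y65.2486 F1858
M5
G0 X0.0000 Y0.0000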